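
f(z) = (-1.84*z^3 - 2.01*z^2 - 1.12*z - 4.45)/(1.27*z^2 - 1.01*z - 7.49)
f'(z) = (1.01 - 2.54*z)*(-1.84*z^3 - 2.01*z^2 - 1.12*z - 4.45)/(1.27*z^2 - 1.01*z - 7.49)^2 + (-5.52*z^2 - 4.02*z - 1.12)/(1.27*z^2 - 1.01*z - 7.49) = (-2.3368*z^4 + 3.7168*z^3 + 44.7973*z^2 + 41.4128*z + 3.8943)/(1.6129*z^4 - 2.5654*z^3 - 18.0045*z^2 + 15.1298*z + 56.1001)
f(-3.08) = 4.39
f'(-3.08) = -0.30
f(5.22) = -14.96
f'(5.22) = 0.49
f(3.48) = -25.19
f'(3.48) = 26.35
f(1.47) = 2.61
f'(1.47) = 4.19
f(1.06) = 1.41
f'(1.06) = 1.96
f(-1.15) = 0.65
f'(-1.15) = 0.27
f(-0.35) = 0.61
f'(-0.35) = -0.11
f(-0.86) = 0.67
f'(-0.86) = -0.07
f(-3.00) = 4.38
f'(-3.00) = -0.14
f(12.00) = -21.36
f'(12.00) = -1.32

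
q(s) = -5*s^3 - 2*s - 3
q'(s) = -15*s^2 - 2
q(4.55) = -483.08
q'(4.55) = -312.54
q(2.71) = -107.93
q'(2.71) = -112.16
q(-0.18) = -2.61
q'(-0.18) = -2.49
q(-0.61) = -0.65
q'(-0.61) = -7.58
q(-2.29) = 61.62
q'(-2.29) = -80.66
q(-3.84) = 287.80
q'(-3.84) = -223.18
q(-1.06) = 5.08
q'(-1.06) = -18.85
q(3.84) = -293.80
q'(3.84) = -223.18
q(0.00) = -3.00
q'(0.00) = -2.00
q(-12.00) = 8661.00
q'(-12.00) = -2162.00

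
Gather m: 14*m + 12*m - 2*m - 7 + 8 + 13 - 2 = 24*m + 12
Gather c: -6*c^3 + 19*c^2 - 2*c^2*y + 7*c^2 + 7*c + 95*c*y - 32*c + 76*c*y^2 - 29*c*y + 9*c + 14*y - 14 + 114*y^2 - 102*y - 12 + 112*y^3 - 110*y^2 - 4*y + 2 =-6*c^3 + c^2*(26 - 2*y) + c*(76*y^2 + 66*y - 16) + 112*y^3 + 4*y^2 - 92*y - 24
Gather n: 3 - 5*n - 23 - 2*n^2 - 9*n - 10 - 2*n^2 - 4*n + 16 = -4*n^2 - 18*n - 14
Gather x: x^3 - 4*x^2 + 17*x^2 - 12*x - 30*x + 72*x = x^3 + 13*x^2 + 30*x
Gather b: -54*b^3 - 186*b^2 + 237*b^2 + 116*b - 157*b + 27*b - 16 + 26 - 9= -54*b^3 + 51*b^2 - 14*b + 1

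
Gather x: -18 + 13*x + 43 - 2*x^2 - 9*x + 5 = -2*x^2 + 4*x + 30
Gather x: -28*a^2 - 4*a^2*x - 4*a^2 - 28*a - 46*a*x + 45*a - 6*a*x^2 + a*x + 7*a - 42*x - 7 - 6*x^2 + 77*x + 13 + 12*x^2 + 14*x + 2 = -32*a^2 + 24*a + x^2*(6 - 6*a) + x*(-4*a^2 - 45*a + 49) + 8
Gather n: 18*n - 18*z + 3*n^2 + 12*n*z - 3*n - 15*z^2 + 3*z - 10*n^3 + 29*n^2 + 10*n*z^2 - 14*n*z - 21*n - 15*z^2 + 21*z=-10*n^3 + 32*n^2 + n*(10*z^2 - 2*z - 6) - 30*z^2 + 6*z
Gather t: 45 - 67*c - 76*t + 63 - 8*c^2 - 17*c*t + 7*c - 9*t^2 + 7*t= -8*c^2 - 60*c - 9*t^2 + t*(-17*c - 69) + 108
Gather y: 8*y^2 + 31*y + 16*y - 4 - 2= 8*y^2 + 47*y - 6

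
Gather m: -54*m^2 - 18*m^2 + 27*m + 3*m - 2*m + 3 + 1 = -72*m^2 + 28*m + 4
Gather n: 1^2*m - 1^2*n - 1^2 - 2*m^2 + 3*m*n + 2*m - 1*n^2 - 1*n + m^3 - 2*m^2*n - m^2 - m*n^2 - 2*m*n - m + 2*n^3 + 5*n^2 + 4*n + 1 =m^3 - 3*m^2 + 2*m + 2*n^3 + n^2*(4 - m) + n*(-2*m^2 + m + 2)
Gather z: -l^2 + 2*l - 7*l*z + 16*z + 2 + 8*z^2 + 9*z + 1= -l^2 + 2*l + 8*z^2 + z*(25 - 7*l) + 3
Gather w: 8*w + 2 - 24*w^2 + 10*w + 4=-24*w^2 + 18*w + 6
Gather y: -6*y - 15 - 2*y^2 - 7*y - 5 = -2*y^2 - 13*y - 20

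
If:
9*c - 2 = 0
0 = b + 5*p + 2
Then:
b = -5*p - 2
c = 2/9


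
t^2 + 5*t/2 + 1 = (t + 1/2)*(t + 2)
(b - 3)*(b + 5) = b^2 + 2*b - 15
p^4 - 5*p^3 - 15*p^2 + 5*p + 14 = (p - 7)*(p - 1)*(p + 1)*(p + 2)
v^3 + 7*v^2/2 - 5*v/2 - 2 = (v - 1)*(v + 1/2)*(v + 4)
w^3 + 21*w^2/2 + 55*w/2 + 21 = (w + 3/2)*(w + 2)*(w + 7)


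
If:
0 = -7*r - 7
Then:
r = -1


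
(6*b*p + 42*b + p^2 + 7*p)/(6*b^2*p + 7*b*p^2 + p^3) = (p + 7)/(p*(b + p))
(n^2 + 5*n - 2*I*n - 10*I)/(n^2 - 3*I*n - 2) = (n + 5)/(n - I)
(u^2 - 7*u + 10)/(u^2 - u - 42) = (-u^2 + 7*u - 10)/(-u^2 + u + 42)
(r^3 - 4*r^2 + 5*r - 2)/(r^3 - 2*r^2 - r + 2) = (r - 1)/(r + 1)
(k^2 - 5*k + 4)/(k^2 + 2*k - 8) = (k^2 - 5*k + 4)/(k^2 + 2*k - 8)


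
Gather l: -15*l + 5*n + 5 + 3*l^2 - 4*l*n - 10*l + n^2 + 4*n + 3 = 3*l^2 + l*(-4*n - 25) + n^2 + 9*n + 8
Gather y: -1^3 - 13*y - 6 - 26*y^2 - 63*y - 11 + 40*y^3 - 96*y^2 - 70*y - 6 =40*y^3 - 122*y^2 - 146*y - 24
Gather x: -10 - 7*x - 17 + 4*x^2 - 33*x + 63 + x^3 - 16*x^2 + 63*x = x^3 - 12*x^2 + 23*x + 36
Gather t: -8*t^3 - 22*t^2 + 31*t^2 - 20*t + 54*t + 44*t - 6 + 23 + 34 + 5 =-8*t^3 + 9*t^2 + 78*t + 56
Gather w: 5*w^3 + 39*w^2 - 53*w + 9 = 5*w^3 + 39*w^2 - 53*w + 9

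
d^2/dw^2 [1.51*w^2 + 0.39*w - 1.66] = 3.02000000000000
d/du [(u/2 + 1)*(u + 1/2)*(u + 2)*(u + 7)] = 2*u^3 + 69*u^2/4 + 75*u/2 + 22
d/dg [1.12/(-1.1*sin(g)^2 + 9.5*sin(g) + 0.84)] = (2.464*sin(g) - 10.64)*cos(g)/(-1.1*sin(g)^2 + 9.5*sin(g) + 0.84)^2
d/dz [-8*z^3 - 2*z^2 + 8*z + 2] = -24*z^2 - 4*z + 8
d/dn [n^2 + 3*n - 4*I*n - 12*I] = 2*n + 3 - 4*I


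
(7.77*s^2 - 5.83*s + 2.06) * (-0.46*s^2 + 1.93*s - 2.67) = -3.5742*s^4 + 17.6779*s^3 - 32.9454*s^2 + 19.5419*s - 5.5002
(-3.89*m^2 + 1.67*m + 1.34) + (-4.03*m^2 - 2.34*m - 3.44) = -7.92*m^2 - 0.67*m - 2.1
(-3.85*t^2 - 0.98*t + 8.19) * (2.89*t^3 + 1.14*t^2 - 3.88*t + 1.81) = -11.1265*t^5 - 7.2212*t^4 + 37.4899*t^3 + 6.1705*t^2 - 33.551*t + 14.8239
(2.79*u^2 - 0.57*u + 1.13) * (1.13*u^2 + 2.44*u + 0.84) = 3.1527*u^4 + 6.1635*u^3 + 2.2297*u^2 + 2.2784*u + 0.9492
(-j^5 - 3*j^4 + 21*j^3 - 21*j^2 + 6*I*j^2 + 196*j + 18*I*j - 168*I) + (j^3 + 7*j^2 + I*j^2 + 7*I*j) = -j^5 - 3*j^4 + 22*j^3 - 14*j^2 + 7*I*j^2 + 196*j + 25*I*j - 168*I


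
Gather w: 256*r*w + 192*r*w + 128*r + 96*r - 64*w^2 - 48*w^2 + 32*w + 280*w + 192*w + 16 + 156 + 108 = 224*r - 112*w^2 + w*(448*r + 504) + 280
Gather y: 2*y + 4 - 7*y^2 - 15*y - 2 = -7*y^2 - 13*y + 2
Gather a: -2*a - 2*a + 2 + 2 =4 - 4*a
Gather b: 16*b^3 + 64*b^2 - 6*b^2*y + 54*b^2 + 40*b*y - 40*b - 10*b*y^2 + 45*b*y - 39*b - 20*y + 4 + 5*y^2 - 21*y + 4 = 16*b^3 + b^2*(118 - 6*y) + b*(-10*y^2 + 85*y - 79) + 5*y^2 - 41*y + 8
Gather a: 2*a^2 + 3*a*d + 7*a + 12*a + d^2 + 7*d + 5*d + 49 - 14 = 2*a^2 + a*(3*d + 19) + d^2 + 12*d + 35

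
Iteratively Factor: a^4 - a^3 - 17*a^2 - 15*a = (a - 5)*(a^3 + 4*a^2 + 3*a) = (a - 5)*(a + 1)*(a^2 + 3*a) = (a - 5)*(a + 1)*(a + 3)*(a)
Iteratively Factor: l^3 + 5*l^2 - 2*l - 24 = (l + 4)*(l^2 + l - 6) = (l - 2)*(l + 4)*(l + 3)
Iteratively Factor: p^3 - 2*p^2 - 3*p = (p + 1)*(p^2 - 3*p) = (p - 3)*(p + 1)*(p)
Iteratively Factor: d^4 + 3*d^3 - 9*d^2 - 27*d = (d + 3)*(d^3 - 9*d) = (d + 3)^2*(d^2 - 3*d) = (d - 3)*(d + 3)^2*(d)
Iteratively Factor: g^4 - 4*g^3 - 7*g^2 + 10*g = (g + 2)*(g^3 - 6*g^2 + 5*g) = g*(g + 2)*(g^2 - 6*g + 5) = g*(g - 5)*(g + 2)*(g - 1)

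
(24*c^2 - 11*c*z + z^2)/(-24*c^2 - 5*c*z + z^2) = (-3*c + z)/(3*c + z)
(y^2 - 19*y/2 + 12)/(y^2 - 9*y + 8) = (y - 3/2)/(y - 1)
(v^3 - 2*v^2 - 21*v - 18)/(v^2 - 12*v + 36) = (v^2 + 4*v + 3)/(v - 6)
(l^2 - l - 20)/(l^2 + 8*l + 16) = (l - 5)/(l + 4)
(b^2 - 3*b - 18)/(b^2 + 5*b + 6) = (b - 6)/(b + 2)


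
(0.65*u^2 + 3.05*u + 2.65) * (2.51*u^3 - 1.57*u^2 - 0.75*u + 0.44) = 1.6315*u^5 + 6.635*u^4 + 1.3755*u^3 - 6.162*u^2 - 0.6455*u + 1.166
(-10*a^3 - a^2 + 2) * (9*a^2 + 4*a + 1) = -90*a^5 - 49*a^4 - 14*a^3 + 17*a^2 + 8*a + 2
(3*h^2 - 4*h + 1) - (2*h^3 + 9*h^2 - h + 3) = -2*h^3 - 6*h^2 - 3*h - 2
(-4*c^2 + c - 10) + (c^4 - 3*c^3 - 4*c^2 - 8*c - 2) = c^4 - 3*c^3 - 8*c^2 - 7*c - 12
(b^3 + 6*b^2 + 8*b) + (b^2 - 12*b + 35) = b^3 + 7*b^2 - 4*b + 35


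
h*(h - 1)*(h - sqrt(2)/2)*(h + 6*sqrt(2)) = h^4 - h^3 + 11*sqrt(2)*h^3/2 - 11*sqrt(2)*h^2/2 - 6*h^2 + 6*h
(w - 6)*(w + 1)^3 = w^4 - 3*w^3 - 15*w^2 - 17*w - 6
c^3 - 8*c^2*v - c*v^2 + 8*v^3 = (c - 8*v)*(c - v)*(c + v)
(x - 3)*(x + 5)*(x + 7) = x^3 + 9*x^2 - x - 105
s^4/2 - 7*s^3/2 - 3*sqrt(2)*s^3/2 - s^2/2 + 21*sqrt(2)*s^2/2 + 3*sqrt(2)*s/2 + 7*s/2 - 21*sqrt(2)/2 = (s/2 + 1/2)*(s - 7)*(s - 1)*(s - 3*sqrt(2))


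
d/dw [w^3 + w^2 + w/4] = 3*w^2 + 2*w + 1/4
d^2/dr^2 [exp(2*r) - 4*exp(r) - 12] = 4*(exp(r) - 1)*exp(r)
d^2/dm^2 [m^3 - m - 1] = 6*m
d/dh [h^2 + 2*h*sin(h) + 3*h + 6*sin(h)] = 2*h*cos(h) + 2*h + 2*sin(h) + 6*cos(h) + 3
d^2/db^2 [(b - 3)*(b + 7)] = 2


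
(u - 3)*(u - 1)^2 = u^3 - 5*u^2 + 7*u - 3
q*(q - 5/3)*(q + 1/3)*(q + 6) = q^4 + 14*q^3/3 - 77*q^2/9 - 10*q/3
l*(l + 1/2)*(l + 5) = l^3 + 11*l^2/2 + 5*l/2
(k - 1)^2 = k^2 - 2*k + 1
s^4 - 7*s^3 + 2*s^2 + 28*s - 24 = (s - 6)*(s - 2)*(s - 1)*(s + 2)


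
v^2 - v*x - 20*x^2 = (v - 5*x)*(v + 4*x)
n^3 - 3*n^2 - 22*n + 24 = (n - 6)*(n - 1)*(n + 4)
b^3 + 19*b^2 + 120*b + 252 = (b + 6)^2*(b + 7)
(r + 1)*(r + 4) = r^2 + 5*r + 4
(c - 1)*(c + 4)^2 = c^3 + 7*c^2 + 8*c - 16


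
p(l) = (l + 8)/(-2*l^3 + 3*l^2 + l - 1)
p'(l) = (l + 8)*(6*l^2 - 6*l - 1)/(-2*l^3 + 3*l^2 + l - 1)^2 + 1/(-2*l^3 + 3*l^2 + l - 1)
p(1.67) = -34.76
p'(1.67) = 710.12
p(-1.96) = 0.26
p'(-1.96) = 0.41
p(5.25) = -0.07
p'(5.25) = 0.04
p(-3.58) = 0.04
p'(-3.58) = 0.04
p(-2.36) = 0.14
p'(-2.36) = 0.19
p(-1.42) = 0.70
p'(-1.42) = 1.58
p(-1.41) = 0.72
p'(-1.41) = 1.63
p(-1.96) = 0.26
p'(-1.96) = 0.41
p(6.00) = -0.04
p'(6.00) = 0.02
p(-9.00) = 0.00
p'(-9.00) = 0.00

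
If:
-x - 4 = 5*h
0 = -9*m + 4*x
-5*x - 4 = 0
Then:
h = -16/25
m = -16/45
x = -4/5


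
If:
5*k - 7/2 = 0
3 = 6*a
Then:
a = 1/2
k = 7/10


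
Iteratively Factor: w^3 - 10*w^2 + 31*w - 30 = (w - 3)*(w^2 - 7*w + 10) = (w - 3)*(w - 2)*(w - 5)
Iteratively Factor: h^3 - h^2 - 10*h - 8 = (h - 4)*(h^2 + 3*h + 2) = (h - 4)*(h + 2)*(h + 1)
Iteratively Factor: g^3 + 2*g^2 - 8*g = (g - 2)*(g^2 + 4*g) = (g - 2)*(g + 4)*(g)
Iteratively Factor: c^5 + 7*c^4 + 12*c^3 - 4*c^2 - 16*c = (c + 2)*(c^4 + 5*c^3 + 2*c^2 - 8*c) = (c - 1)*(c + 2)*(c^3 + 6*c^2 + 8*c) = (c - 1)*(c + 2)*(c + 4)*(c^2 + 2*c) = c*(c - 1)*(c + 2)*(c + 4)*(c + 2)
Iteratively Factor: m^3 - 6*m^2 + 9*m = (m)*(m^2 - 6*m + 9) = m*(m - 3)*(m - 3)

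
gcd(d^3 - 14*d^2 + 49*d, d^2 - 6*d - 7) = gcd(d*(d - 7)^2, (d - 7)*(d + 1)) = d - 7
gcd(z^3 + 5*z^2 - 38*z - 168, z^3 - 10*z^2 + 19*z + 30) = z - 6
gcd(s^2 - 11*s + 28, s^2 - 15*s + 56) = s - 7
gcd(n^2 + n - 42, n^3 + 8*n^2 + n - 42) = n + 7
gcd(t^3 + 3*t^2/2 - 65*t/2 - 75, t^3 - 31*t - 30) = t^2 - t - 30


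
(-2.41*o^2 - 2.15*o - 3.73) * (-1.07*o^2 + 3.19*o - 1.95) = 2.5787*o^4 - 5.3874*o^3 + 1.8321*o^2 - 7.7062*o + 7.2735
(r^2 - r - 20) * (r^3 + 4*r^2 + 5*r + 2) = r^5 + 3*r^4 - 19*r^3 - 83*r^2 - 102*r - 40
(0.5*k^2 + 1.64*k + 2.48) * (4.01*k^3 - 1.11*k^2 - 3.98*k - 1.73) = 2.005*k^5 + 6.0214*k^4 + 6.1344*k^3 - 10.145*k^2 - 12.7076*k - 4.2904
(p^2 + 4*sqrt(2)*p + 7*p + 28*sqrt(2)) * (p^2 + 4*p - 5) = p^4 + 4*sqrt(2)*p^3 + 11*p^3 + 23*p^2 + 44*sqrt(2)*p^2 - 35*p + 92*sqrt(2)*p - 140*sqrt(2)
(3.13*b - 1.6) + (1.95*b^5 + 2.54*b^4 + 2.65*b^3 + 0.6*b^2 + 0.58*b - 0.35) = 1.95*b^5 + 2.54*b^4 + 2.65*b^3 + 0.6*b^2 + 3.71*b - 1.95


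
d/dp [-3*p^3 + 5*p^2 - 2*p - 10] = -9*p^2 + 10*p - 2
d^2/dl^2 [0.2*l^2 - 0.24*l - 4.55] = 0.400000000000000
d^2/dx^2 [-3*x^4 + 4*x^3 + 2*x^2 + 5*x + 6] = -36*x^2 + 24*x + 4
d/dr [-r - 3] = -1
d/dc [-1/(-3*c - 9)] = -1/(3*(c + 3)^2)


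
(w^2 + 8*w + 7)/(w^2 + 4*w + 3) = (w + 7)/(w + 3)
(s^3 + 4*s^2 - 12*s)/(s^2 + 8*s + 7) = s*(s^2 + 4*s - 12)/(s^2 + 8*s + 7)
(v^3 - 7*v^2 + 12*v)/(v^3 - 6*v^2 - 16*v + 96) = v*(v - 3)/(v^2 - 2*v - 24)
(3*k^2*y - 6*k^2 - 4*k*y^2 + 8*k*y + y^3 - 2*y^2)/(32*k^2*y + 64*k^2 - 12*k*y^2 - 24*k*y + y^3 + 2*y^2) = (3*k^2*y - 6*k^2 - 4*k*y^2 + 8*k*y + y^3 - 2*y^2)/(32*k^2*y + 64*k^2 - 12*k*y^2 - 24*k*y + y^3 + 2*y^2)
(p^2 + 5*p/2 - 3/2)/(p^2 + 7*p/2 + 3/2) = (2*p - 1)/(2*p + 1)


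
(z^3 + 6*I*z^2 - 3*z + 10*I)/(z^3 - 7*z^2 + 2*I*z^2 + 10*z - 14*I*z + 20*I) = (z^2 + 4*I*z + 5)/(z^2 - 7*z + 10)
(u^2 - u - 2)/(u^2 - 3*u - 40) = (-u^2 + u + 2)/(-u^2 + 3*u + 40)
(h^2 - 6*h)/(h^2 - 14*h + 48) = h/(h - 8)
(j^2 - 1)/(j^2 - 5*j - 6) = (j - 1)/(j - 6)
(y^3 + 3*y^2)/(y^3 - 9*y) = y/(y - 3)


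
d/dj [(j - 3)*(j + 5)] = 2*j + 2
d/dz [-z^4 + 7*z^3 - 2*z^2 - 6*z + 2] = -4*z^3 + 21*z^2 - 4*z - 6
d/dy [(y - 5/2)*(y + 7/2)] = 2*y + 1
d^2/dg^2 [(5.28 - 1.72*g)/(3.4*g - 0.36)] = 117.86304/(3.4*g - 0.36)^3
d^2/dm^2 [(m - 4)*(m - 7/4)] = 2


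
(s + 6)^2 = s^2 + 12*s + 36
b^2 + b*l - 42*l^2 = (b - 6*l)*(b + 7*l)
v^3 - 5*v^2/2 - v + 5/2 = (v - 5/2)*(v - 1)*(v + 1)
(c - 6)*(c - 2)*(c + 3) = c^3 - 5*c^2 - 12*c + 36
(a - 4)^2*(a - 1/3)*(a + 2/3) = a^4 - 23*a^3/3 + 118*a^2/9 + 64*a/9 - 32/9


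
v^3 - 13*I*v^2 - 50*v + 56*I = (v - 7*I)*(v - 4*I)*(v - 2*I)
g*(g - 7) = g^2 - 7*g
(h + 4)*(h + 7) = h^2 + 11*h + 28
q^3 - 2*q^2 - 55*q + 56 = (q - 8)*(q - 1)*(q + 7)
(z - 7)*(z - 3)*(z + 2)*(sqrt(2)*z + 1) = sqrt(2)*z^4 - 8*sqrt(2)*z^3 + z^3 - 8*z^2 + sqrt(2)*z^2 + z + 42*sqrt(2)*z + 42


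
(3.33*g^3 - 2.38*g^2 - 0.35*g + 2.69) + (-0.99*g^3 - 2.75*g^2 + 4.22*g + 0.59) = 2.34*g^3 - 5.13*g^2 + 3.87*g + 3.28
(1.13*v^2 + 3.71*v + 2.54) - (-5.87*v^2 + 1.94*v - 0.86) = 7.0*v^2 + 1.77*v + 3.4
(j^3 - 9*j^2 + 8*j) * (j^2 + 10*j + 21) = j^5 + j^4 - 61*j^3 - 109*j^2 + 168*j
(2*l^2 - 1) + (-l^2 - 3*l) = l^2 - 3*l - 1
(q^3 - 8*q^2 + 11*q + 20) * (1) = q^3 - 8*q^2 + 11*q + 20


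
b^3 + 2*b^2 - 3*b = b*(b - 1)*(b + 3)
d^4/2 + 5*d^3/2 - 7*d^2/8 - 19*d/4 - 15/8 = (d/2 + 1/4)*(d - 3/2)*(d + 1)*(d + 5)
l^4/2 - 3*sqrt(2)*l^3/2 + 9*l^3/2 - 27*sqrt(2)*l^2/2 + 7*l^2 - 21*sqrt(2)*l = l*(l/2 + 1)*(l + 7)*(l - 3*sqrt(2))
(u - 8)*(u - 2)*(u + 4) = u^3 - 6*u^2 - 24*u + 64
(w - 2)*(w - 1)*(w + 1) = w^3 - 2*w^2 - w + 2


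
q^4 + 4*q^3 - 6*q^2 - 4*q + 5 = (q - 1)^2*(q + 1)*(q + 5)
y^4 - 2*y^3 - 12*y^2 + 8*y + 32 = (y - 4)*(y - 2)*(y + 2)^2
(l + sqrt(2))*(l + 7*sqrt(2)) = l^2 + 8*sqrt(2)*l + 14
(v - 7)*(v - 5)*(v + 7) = v^3 - 5*v^2 - 49*v + 245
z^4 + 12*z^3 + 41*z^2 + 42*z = z*(z + 2)*(z + 3)*(z + 7)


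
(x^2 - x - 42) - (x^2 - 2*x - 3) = x - 39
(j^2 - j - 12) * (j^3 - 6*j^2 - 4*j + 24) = j^5 - 7*j^4 - 10*j^3 + 100*j^2 + 24*j - 288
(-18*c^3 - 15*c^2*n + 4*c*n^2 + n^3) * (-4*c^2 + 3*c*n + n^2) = 72*c^5 + 6*c^4*n - 79*c^3*n^2 - 7*c^2*n^3 + 7*c*n^4 + n^5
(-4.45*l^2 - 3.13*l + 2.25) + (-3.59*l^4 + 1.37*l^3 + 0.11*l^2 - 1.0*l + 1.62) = -3.59*l^4 + 1.37*l^3 - 4.34*l^2 - 4.13*l + 3.87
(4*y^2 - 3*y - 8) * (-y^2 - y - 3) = -4*y^4 - y^3 - y^2 + 17*y + 24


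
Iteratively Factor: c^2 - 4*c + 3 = (c - 1)*(c - 3)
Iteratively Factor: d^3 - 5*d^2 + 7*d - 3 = (d - 3)*(d^2 - 2*d + 1) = (d - 3)*(d - 1)*(d - 1)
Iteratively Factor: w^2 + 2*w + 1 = (w + 1)*(w + 1)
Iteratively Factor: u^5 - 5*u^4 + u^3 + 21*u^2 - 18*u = (u)*(u^4 - 5*u^3 + u^2 + 21*u - 18) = u*(u - 3)*(u^3 - 2*u^2 - 5*u + 6) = u*(u - 3)^2*(u^2 + u - 2) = u*(u - 3)^2*(u + 2)*(u - 1)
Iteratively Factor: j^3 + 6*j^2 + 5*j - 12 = (j + 3)*(j^2 + 3*j - 4) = (j - 1)*(j + 3)*(j + 4)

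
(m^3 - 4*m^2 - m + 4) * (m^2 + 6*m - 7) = m^5 + 2*m^4 - 32*m^3 + 26*m^2 + 31*m - 28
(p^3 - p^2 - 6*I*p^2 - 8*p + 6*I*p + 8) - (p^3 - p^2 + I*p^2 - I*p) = -7*I*p^2 - 8*p + 7*I*p + 8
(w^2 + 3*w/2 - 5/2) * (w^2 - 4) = w^4 + 3*w^3/2 - 13*w^2/2 - 6*w + 10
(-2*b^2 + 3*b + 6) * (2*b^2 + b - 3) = -4*b^4 + 4*b^3 + 21*b^2 - 3*b - 18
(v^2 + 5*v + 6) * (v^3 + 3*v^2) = v^5 + 8*v^4 + 21*v^3 + 18*v^2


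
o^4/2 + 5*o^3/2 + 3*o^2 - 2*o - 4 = (o/2 + 1)*(o - 1)*(o + 2)^2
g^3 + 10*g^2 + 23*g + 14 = (g + 1)*(g + 2)*(g + 7)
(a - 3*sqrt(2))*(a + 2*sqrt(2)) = a^2 - sqrt(2)*a - 12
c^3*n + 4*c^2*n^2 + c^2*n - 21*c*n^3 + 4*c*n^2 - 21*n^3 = (c - 3*n)*(c + 7*n)*(c*n + n)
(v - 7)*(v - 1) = v^2 - 8*v + 7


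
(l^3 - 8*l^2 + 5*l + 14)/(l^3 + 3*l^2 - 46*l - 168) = (l^2 - l - 2)/(l^2 + 10*l + 24)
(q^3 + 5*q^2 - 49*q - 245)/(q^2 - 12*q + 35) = (q^2 + 12*q + 35)/(q - 5)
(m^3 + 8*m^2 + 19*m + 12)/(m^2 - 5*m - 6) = (m^2 + 7*m + 12)/(m - 6)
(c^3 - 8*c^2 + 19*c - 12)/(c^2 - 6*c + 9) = (c^2 - 5*c + 4)/(c - 3)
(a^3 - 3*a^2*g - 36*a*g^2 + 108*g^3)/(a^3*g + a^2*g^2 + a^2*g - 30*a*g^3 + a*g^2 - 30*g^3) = (a^2 - 9*a*g + 18*g^2)/(g*(a^2 - 5*a*g + a - 5*g))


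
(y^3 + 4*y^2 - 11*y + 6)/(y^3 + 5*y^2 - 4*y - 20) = (y^3 + 4*y^2 - 11*y + 6)/(y^3 + 5*y^2 - 4*y - 20)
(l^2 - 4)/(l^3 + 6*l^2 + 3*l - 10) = (l - 2)/(l^2 + 4*l - 5)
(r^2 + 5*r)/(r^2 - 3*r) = (r + 5)/(r - 3)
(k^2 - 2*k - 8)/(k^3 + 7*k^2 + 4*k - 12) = (k - 4)/(k^2 + 5*k - 6)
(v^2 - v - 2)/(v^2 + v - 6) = (v + 1)/(v + 3)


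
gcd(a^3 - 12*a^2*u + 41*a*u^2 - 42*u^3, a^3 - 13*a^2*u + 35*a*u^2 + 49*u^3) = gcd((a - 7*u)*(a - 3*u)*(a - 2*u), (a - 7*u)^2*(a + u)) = -a + 7*u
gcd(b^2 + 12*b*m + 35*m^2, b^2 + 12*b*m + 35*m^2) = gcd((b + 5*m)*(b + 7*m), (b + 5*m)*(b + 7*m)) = b^2 + 12*b*m + 35*m^2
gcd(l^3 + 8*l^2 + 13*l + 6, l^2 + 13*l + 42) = l + 6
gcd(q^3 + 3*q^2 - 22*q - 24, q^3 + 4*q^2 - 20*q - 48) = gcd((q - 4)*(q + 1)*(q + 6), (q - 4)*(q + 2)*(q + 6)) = q^2 + 2*q - 24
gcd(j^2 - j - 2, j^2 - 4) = j - 2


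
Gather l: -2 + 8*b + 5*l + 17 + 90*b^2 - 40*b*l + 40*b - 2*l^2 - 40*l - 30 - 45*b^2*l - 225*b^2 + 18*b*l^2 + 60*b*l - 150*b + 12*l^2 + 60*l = -135*b^2 - 102*b + l^2*(18*b + 10) + l*(-45*b^2 + 20*b + 25) - 15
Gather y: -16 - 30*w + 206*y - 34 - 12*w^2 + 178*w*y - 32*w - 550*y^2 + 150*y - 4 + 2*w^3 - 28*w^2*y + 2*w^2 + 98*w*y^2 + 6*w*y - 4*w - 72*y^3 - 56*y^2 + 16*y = 2*w^3 - 10*w^2 - 66*w - 72*y^3 + y^2*(98*w - 606) + y*(-28*w^2 + 184*w + 372) - 54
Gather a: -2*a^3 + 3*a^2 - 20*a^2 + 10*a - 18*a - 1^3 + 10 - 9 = -2*a^3 - 17*a^2 - 8*a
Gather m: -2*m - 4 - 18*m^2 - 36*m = -18*m^2 - 38*m - 4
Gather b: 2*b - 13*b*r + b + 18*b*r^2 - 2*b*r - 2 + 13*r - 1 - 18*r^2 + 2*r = b*(18*r^2 - 15*r + 3) - 18*r^2 + 15*r - 3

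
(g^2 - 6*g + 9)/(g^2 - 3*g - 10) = (-g^2 + 6*g - 9)/(-g^2 + 3*g + 10)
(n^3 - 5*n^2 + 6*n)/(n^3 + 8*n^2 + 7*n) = (n^2 - 5*n + 6)/(n^2 + 8*n + 7)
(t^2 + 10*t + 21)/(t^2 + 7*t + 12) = (t + 7)/(t + 4)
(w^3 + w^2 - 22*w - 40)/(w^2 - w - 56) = (-w^3 - w^2 + 22*w + 40)/(-w^2 + w + 56)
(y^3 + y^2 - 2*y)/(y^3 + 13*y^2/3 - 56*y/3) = 3*(y^2 + y - 2)/(3*y^2 + 13*y - 56)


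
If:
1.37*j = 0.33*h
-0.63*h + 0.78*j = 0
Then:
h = 0.00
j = 0.00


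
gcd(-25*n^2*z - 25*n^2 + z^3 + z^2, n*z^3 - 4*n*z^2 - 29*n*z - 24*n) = z + 1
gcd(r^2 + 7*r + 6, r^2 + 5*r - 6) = r + 6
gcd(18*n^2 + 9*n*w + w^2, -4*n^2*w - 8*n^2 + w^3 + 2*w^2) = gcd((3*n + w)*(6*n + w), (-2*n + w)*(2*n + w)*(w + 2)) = 1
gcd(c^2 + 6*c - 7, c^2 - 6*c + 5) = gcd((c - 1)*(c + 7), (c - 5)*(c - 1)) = c - 1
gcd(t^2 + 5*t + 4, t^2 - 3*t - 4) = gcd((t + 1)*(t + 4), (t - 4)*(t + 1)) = t + 1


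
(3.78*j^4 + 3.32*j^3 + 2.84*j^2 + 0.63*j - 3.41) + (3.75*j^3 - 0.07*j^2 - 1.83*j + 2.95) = 3.78*j^4 + 7.07*j^3 + 2.77*j^2 - 1.2*j - 0.46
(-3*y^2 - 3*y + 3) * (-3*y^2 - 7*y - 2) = 9*y^4 + 30*y^3 + 18*y^2 - 15*y - 6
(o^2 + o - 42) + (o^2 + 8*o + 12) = 2*o^2 + 9*o - 30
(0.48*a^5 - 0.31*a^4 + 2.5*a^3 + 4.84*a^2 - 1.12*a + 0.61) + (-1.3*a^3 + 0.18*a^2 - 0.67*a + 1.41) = 0.48*a^5 - 0.31*a^4 + 1.2*a^3 + 5.02*a^2 - 1.79*a + 2.02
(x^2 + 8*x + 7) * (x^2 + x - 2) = x^4 + 9*x^3 + 13*x^2 - 9*x - 14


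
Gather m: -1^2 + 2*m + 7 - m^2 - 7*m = -m^2 - 5*m + 6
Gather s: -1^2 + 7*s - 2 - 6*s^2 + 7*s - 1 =-6*s^2 + 14*s - 4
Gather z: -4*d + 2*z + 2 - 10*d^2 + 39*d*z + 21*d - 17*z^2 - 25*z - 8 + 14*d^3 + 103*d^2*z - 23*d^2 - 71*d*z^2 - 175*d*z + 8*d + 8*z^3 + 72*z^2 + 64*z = 14*d^3 - 33*d^2 + 25*d + 8*z^3 + z^2*(55 - 71*d) + z*(103*d^2 - 136*d + 41) - 6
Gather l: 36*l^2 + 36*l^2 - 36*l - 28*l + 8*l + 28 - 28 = 72*l^2 - 56*l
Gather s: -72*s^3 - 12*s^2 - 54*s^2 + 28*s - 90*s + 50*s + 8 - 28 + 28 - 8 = -72*s^3 - 66*s^2 - 12*s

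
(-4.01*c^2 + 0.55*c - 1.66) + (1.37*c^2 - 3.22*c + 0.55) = -2.64*c^2 - 2.67*c - 1.11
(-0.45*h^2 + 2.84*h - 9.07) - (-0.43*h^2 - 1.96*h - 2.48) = -0.02*h^2 + 4.8*h - 6.59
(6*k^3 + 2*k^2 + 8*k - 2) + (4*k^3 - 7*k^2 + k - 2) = 10*k^3 - 5*k^2 + 9*k - 4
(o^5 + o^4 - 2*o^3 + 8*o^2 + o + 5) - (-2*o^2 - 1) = o^5 + o^4 - 2*o^3 + 10*o^2 + o + 6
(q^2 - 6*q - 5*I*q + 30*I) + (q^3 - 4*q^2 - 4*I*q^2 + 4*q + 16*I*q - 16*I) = q^3 - 3*q^2 - 4*I*q^2 - 2*q + 11*I*q + 14*I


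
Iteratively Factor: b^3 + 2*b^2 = (b + 2)*(b^2) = b*(b + 2)*(b)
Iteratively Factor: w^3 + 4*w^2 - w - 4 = (w - 1)*(w^2 + 5*w + 4) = (w - 1)*(w + 4)*(w + 1)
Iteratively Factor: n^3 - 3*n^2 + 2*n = (n - 1)*(n^2 - 2*n) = n*(n - 1)*(n - 2)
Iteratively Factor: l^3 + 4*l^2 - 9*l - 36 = (l - 3)*(l^2 + 7*l + 12) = (l - 3)*(l + 4)*(l + 3)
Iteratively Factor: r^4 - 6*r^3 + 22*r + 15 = (r + 1)*(r^3 - 7*r^2 + 7*r + 15) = (r - 3)*(r + 1)*(r^2 - 4*r - 5) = (r - 5)*(r - 3)*(r + 1)*(r + 1)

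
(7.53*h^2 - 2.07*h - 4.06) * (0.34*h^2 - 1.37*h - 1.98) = 2.5602*h^4 - 11.0199*h^3 - 13.4539*h^2 + 9.6608*h + 8.0388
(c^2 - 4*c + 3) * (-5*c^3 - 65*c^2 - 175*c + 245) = -5*c^5 - 45*c^4 + 70*c^3 + 750*c^2 - 1505*c + 735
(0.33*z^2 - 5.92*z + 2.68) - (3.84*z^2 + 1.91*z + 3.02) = -3.51*z^2 - 7.83*z - 0.34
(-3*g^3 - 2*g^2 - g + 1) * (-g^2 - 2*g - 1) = 3*g^5 + 8*g^4 + 8*g^3 + 3*g^2 - g - 1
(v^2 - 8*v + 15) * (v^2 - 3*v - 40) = v^4 - 11*v^3 - v^2 + 275*v - 600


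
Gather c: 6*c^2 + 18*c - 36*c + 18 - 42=6*c^2 - 18*c - 24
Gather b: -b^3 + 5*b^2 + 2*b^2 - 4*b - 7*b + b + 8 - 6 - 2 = -b^3 + 7*b^2 - 10*b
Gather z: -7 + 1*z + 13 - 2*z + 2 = 8 - z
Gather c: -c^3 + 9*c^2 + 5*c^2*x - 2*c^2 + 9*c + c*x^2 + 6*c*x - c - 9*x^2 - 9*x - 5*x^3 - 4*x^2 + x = -c^3 + c^2*(5*x + 7) + c*(x^2 + 6*x + 8) - 5*x^3 - 13*x^2 - 8*x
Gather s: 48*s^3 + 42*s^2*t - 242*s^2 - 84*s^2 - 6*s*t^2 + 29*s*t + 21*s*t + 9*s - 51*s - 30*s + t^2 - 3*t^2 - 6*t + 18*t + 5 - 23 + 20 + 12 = 48*s^3 + s^2*(42*t - 326) + s*(-6*t^2 + 50*t - 72) - 2*t^2 + 12*t + 14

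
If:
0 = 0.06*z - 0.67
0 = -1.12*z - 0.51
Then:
No Solution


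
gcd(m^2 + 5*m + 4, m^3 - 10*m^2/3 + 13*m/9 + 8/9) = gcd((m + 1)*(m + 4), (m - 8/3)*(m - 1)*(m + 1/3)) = 1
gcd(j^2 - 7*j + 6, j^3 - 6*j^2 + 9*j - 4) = j - 1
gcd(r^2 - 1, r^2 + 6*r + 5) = r + 1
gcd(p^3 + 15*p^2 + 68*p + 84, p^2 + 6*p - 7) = p + 7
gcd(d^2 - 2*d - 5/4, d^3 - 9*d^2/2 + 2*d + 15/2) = d - 5/2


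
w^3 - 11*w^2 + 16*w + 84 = (w - 7)*(w - 6)*(w + 2)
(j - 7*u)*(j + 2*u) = j^2 - 5*j*u - 14*u^2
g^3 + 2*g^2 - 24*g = g*(g - 4)*(g + 6)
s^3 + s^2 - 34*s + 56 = (s - 4)*(s - 2)*(s + 7)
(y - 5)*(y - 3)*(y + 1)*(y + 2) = y^4 - 5*y^3 - 7*y^2 + 29*y + 30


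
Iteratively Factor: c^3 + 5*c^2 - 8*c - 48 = (c + 4)*(c^2 + c - 12) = (c + 4)^2*(c - 3)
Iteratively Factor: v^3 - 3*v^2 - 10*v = (v + 2)*(v^2 - 5*v) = v*(v + 2)*(v - 5)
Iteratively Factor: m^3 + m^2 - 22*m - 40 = (m + 4)*(m^2 - 3*m - 10) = (m - 5)*(m + 4)*(m + 2)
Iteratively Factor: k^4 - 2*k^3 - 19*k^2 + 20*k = (k)*(k^3 - 2*k^2 - 19*k + 20) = k*(k - 5)*(k^2 + 3*k - 4) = k*(k - 5)*(k + 4)*(k - 1)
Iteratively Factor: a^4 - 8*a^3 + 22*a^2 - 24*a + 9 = (a - 1)*(a^3 - 7*a^2 + 15*a - 9) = (a - 1)^2*(a^2 - 6*a + 9) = (a - 3)*(a - 1)^2*(a - 3)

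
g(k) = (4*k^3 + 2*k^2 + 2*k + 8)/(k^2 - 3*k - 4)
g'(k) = (3 - 2*k)*(4*k^3 + 2*k^2 + 2*k + 8)/(k^2 - 3*k - 4)^2 + (12*k^2 + 4*k + 2)/(k^2 - 3*k - 4) = 4*(k^4 - 6*k^3 - 14*k^2 - 8*k + 4)/(k^4 - 6*k^3 + k^2 + 24*k + 16)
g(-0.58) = -3.50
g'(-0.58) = 5.64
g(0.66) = -2.05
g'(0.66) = -1.16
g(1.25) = -3.46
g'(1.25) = -3.88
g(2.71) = -22.51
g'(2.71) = -32.48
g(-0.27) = -2.41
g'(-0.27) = 2.17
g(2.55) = -17.96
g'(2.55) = -24.85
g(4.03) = 2056.63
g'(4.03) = -67551.52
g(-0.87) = -8.12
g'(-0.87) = 48.77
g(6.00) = 68.29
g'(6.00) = -11.18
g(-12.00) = -37.73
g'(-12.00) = 3.77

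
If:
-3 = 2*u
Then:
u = -3/2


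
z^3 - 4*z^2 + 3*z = z*(z - 3)*(z - 1)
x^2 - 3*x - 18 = (x - 6)*(x + 3)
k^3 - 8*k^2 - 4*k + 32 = (k - 8)*(k - 2)*(k + 2)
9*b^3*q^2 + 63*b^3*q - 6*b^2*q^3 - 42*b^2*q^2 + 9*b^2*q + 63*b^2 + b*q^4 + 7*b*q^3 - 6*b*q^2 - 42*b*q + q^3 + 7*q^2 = (-3*b + q)^2*(q + 7)*(b*q + 1)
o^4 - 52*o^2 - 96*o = o*(o - 8)*(o + 2)*(o + 6)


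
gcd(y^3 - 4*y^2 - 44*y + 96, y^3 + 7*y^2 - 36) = y^2 + 4*y - 12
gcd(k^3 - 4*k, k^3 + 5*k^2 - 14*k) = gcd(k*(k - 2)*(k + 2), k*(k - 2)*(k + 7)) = k^2 - 2*k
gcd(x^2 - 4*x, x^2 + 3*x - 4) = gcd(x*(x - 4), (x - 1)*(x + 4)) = 1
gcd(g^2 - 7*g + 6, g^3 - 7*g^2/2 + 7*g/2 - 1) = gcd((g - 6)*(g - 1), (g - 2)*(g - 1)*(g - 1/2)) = g - 1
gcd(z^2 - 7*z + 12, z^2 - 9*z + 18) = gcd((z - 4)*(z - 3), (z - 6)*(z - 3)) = z - 3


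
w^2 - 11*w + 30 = (w - 6)*(w - 5)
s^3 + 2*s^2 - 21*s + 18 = (s - 3)*(s - 1)*(s + 6)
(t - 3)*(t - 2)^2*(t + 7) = t^4 - 33*t^2 + 100*t - 84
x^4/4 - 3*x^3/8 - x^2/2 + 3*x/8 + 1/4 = (x/4 + 1/4)*(x - 2)*(x - 1)*(x + 1/2)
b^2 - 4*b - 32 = (b - 8)*(b + 4)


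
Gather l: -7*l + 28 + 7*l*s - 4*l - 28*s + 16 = l*(7*s - 11) - 28*s + 44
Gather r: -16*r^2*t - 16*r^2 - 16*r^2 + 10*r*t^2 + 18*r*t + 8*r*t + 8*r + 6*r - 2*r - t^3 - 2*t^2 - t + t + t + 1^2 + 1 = r^2*(-16*t - 32) + r*(10*t^2 + 26*t + 12) - t^3 - 2*t^2 + t + 2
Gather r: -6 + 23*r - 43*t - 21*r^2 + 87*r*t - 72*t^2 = -21*r^2 + r*(87*t + 23) - 72*t^2 - 43*t - 6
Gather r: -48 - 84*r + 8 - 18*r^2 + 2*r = -18*r^2 - 82*r - 40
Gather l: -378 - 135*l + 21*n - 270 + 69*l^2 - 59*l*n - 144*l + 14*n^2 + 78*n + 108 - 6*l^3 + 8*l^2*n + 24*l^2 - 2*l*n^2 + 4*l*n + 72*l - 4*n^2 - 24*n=-6*l^3 + l^2*(8*n + 93) + l*(-2*n^2 - 55*n - 207) + 10*n^2 + 75*n - 540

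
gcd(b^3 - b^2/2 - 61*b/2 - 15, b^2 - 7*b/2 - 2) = b + 1/2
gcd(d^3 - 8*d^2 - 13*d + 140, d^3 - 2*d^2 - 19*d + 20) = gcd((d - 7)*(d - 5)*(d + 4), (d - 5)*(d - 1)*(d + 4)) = d^2 - d - 20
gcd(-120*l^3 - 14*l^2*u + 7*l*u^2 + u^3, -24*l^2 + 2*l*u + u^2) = -24*l^2 + 2*l*u + u^2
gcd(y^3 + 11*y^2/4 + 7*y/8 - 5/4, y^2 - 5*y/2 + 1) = y - 1/2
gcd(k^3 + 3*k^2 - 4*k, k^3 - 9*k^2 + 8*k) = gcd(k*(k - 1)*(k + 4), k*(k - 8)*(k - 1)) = k^2 - k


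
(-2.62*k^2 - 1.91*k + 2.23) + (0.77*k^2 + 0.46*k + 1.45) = -1.85*k^2 - 1.45*k + 3.68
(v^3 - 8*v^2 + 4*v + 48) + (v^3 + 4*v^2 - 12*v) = 2*v^3 - 4*v^2 - 8*v + 48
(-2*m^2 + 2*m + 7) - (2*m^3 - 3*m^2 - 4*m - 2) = -2*m^3 + m^2 + 6*m + 9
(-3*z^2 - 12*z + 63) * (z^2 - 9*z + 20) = -3*z^4 + 15*z^3 + 111*z^2 - 807*z + 1260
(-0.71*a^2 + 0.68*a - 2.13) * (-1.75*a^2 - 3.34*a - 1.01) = 1.2425*a^4 + 1.1814*a^3 + 2.1734*a^2 + 6.4274*a + 2.1513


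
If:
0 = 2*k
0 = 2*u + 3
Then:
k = 0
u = -3/2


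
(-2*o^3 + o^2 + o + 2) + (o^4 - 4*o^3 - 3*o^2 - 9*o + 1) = o^4 - 6*o^3 - 2*o^2 - 8*o + 3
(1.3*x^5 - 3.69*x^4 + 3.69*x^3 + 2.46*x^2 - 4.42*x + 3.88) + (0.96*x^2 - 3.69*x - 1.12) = 1.3*x^5 - 3.69*x^4 + 3.69*x^3 + 3.42*x^2 - 8.11*x + 2.76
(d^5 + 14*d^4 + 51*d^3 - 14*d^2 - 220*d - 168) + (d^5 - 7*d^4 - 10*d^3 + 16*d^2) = 2*d^5 + 7*d^4 + 41*d^3 + 2*d^2 - 220*d - 168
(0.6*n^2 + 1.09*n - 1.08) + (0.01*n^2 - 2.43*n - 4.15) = 0.61*n^2 - 1.34*n - 5.23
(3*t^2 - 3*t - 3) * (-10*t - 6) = -30*t^3 + 12*t^2 + 48*t + 18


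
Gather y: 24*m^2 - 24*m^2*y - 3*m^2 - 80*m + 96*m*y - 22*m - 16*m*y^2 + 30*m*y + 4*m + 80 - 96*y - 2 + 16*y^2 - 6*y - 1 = 21*m^2 - 98*m + y^2*(16 - 16*m) + y*(-24*m^2 + 126*m - 102) + 77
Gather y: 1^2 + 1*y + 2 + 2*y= 3*y + 3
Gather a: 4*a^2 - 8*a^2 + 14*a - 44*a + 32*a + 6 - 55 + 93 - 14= -4*a^2 + 2*a + 30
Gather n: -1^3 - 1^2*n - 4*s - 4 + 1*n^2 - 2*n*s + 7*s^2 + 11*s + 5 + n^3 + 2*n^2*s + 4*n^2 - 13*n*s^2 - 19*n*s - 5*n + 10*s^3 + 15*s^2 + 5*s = n^3 + n^2*(2*s + 5) + n*(-13*s^2 - 21*s - 6) + 10*s^3 + 22*s^2 + 12*s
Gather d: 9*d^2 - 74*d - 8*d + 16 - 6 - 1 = 9*d^2 - 82*d + 9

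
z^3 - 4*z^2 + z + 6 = (z - 3)*(z - 2)*(z + 1)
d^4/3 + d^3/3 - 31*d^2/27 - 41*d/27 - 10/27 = (d/3 + 1/3)*(d - 2)*(d + 1/3)*(d + 5/3)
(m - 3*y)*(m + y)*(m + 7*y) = m^3 + 5*m^2*y - 17*m*y^2 - 21*y^3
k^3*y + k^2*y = k^2*(k*y + y)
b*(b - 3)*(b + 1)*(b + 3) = b^4 + b^3 - 9*b^2 - 9*b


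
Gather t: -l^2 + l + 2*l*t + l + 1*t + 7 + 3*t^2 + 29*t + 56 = -l^2 + 2*l + 3*t^2 + t*(2*l + 30) + 63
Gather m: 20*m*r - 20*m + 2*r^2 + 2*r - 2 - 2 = m*(20*r - 20) + 2*r^2 + 2*r - 4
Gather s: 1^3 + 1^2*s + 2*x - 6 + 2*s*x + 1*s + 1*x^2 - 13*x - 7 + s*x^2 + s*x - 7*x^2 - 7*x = s*(x^2 + 3*x + 2) - 6*x^2 - 18*x - 12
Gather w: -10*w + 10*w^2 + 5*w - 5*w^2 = 5*w^2 - 5*w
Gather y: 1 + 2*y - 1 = 2*y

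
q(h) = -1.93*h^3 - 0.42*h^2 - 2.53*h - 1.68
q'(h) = -5.79*h^2 - 0.84*h - 2.53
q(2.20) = -29.83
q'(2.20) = -32.40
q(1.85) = -20.02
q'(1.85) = -23.90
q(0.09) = -1.91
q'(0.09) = -2.65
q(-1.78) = 12.38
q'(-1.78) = -19.38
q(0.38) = -2.81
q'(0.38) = -3.69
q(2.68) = -48.63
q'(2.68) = -46.37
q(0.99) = -6.47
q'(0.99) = -9.04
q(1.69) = -16.47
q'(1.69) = -20.49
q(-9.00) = 1394.04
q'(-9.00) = -463.96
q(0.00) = -1.68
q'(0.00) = -2.53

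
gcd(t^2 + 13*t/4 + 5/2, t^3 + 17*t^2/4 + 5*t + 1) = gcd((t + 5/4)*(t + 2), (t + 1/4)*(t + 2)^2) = t + 2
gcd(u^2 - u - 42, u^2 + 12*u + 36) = u + 6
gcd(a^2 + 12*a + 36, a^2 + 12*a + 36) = a^2 + 12*a + 36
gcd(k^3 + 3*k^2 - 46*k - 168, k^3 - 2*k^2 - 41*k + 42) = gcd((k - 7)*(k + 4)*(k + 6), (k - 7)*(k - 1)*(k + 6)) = k^2 - k - 42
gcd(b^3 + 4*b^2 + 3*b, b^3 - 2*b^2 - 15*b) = b^2 + 3*b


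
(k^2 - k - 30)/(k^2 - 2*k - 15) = (-k^2 + k + 30)/(-k^2 + 2*k + 15)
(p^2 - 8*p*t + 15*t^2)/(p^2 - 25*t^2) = (p - 3*t)/(p + 5*t)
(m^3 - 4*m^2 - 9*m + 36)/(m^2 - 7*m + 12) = m + 3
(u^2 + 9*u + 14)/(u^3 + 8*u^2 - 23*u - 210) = (u + 2)/(u^2 + u - 30)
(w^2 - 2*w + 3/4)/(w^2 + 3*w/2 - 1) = (w - 3/2)/(w + 2)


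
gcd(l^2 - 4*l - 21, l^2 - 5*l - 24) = l + 3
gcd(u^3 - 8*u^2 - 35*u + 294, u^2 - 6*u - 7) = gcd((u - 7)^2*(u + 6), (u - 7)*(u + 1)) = u - 7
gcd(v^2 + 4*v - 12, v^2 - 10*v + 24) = 1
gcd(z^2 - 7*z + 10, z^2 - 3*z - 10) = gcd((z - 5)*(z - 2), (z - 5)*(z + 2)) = z - 5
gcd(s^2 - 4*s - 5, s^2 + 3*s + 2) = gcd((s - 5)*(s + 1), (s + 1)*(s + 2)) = s + 1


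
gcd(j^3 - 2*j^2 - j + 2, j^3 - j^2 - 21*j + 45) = 1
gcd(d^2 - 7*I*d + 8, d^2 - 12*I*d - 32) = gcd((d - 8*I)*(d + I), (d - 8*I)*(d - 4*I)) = d - 8*I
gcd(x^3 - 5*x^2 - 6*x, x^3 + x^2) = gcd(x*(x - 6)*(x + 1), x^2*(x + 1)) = x^2 + x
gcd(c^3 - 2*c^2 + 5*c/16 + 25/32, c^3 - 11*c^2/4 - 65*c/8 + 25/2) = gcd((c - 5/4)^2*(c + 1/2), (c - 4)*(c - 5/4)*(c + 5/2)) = c - 5/4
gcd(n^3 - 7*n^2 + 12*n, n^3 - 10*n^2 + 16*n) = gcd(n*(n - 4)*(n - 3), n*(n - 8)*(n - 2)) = n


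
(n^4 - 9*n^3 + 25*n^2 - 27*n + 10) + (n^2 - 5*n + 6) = n^4 - 9*n^3 + 26*n^2 - 32*n + 16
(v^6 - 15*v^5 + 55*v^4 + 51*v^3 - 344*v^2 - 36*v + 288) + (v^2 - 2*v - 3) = v^6 - 15*v^5 + 55*v^4 + 51*v^3 - 343*v^2 - 38*v + 285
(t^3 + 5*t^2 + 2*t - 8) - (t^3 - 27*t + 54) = 5*t^2 + 29*t - 62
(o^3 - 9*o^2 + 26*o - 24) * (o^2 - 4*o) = o^5 - 13*o^4 + 62*o^3 - 128*o^2 + 96*o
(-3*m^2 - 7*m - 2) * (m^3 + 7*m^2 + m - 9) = -3*m^5 - 28*m^4 - 54*m^3 + 6*m^2 + 61*m + 18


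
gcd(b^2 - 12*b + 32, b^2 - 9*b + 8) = b - 8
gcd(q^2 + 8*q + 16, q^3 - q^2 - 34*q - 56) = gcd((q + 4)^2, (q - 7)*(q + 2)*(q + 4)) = q + 4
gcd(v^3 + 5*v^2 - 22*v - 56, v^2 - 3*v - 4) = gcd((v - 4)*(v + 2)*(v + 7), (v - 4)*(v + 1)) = v - 4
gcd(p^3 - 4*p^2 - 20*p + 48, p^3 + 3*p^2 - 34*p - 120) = p^2 - 2*p - 24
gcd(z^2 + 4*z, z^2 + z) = z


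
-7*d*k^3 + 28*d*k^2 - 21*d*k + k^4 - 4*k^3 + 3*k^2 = k*(-7*d + k)*(k - 3)*(k - 1)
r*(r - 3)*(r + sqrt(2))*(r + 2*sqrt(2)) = r^4 - 3*r^3 + 3*sqrt(2)*r^3 - 9*sqrt(2)*r^2 + 4*r^2 - 12*r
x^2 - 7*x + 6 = (x - 6)*(x - 1)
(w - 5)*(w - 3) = w^2 - 8*w + 15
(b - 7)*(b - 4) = b^2 - 11*b + 28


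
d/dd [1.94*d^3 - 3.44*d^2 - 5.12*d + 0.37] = 5.82*d^2 - 6.88*d - 5.12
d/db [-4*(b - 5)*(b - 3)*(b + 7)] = -12*b^2 + 8*b + 164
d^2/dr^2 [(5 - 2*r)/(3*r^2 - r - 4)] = 2*((2*r - 5)*(6*r - 1)^2 + (18*r - 17)*(-3*r^2 + r + 4))/(-3*r^2 + r + 4)^3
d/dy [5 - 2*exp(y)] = -2*exp(y)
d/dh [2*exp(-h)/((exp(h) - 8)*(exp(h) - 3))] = 2*(-3*exp(2*h) + 22*exp(h) - 24)*exp(-h)/(exp(4*h) - 22*exp(3*h) + 169*exp(2*h) - 528*exp(h) + 576)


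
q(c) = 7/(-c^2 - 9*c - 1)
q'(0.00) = 63.00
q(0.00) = -7.00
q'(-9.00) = -63.00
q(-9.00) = -7.00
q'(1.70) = 0.24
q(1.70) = -0.36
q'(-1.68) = 0.31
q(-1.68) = 0.62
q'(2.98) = 0.08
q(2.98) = -0.19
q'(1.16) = 0.48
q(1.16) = -0.55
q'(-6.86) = -0.18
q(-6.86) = 0.51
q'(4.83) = 0.03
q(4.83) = -0.10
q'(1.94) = 0.18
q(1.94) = -0.31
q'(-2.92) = 0.08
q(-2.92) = 0.42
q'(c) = 7*(2*c + 9)/(-c^2 - 9*c - 1)^2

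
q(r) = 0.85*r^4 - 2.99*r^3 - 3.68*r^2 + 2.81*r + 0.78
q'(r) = 3.4*r^3 - 8.97*r^2 - 7.36*r + 2.81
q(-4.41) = 494.75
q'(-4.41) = -430.79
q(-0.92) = -1.98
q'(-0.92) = -0.66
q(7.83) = 1556.78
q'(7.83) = 1027.41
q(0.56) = 0.76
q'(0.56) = -3.53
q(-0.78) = -1.92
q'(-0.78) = 1.48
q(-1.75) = 8.59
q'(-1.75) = -30.00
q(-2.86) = 89.46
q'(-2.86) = -129.05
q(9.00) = 3125.13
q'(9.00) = 1688.60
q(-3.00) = 108.81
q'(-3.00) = -147.64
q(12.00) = 11963.46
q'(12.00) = 4498.01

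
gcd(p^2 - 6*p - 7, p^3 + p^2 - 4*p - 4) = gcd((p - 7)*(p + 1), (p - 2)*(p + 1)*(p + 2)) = p + 1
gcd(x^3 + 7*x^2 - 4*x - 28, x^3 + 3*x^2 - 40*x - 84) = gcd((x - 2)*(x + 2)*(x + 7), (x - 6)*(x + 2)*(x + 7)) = x^2 + 9*x + 14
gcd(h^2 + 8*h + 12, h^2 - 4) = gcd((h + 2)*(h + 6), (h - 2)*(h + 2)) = h + 2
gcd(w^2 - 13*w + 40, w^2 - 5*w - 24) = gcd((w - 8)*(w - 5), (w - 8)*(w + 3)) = w - 8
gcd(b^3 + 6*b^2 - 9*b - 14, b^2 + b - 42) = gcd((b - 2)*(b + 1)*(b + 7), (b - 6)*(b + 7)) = b + 7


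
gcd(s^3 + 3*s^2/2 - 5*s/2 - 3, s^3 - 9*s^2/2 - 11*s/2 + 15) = s^2 + s/2 - 3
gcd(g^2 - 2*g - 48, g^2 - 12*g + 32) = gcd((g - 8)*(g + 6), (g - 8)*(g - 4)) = g - 8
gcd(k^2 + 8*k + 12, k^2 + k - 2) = k + 2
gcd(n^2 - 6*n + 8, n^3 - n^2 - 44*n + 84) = n - 2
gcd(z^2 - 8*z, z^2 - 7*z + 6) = 1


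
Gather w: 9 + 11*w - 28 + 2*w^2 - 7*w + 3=2*w^2 + 4*w - 16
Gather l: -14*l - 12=-14*l - 12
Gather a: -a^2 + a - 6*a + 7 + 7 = -a^2 - 5*a + 14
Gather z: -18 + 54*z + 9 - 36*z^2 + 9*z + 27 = -36*z^2 + 63*z + 18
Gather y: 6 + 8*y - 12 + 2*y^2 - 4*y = 2*y^2 + 4*y - 6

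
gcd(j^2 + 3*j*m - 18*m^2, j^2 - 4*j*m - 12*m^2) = 1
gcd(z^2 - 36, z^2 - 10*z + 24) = z - 6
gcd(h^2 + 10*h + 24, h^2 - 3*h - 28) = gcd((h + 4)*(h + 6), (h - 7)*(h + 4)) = h + 4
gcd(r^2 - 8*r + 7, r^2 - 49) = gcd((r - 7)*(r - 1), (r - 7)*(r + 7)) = r - 7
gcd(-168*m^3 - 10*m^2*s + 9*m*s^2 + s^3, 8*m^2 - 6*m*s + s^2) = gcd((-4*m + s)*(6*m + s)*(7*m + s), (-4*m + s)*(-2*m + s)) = -4*m + s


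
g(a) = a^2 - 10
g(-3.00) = -1.00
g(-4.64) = 11.53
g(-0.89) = -9.21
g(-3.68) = 3.54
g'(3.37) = 6.74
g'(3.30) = 6.60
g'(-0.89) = -1.78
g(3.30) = 0.89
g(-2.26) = -4.89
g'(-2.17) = -4.34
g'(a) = 2*a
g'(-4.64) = -9.28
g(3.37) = 1.36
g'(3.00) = 6.00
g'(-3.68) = -7.36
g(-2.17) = -5.29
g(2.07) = -5.72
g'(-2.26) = -4.52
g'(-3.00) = -6.00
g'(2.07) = 4.14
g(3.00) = -1.00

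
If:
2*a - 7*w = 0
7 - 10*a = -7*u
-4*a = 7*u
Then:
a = 1/2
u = -2/7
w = 1/7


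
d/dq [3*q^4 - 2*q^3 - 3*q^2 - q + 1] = 12*q^3 - 6*q^2 - 6*q - 1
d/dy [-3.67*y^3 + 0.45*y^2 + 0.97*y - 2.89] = -11.01*y^2 + 0.9*y + 0.97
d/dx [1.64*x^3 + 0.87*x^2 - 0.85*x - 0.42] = 4.92*x^2 + 1.74*x - 0.85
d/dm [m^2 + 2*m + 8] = 2*m + 2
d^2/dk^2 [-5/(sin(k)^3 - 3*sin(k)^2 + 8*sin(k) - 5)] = 5*(9*sin(k)^6 - 33*sin(k)^5 + 40*sin(k)^4 + 21*sin(k)^3 - 98*sin(k)^2 + 154*sin(k) - 98)/(sin(k)^3 - 3*sin(k)^2 + 8*sin(k) - 5)^3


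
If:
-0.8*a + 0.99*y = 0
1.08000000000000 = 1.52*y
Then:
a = 0.88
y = 0.71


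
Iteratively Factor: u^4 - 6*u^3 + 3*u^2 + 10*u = (u + 1)*(u^3 - 7*u^2 + 10*u) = u*(u + 1)*(u^2 - 7*u + 10) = u*(u - 2)*(u + 1)*(u - 5)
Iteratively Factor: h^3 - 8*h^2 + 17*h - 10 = (h - 2)*(h^2 - 6*h + 5) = (h - 5)*(h - 2)*(h - 1)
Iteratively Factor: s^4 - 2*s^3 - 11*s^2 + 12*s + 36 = (s + 2)*(s^3 - 4*s^2 - 3*s + 18) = (s - 3)*(s + 2)*(s^2 - s - 6) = (s - 3)*(s + 2)^2*(s - 3)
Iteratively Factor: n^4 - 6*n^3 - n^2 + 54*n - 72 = (n - 3)*(n^3 - 3*n^2 - 10*n + 24) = (n - 3)*(n + 3)*(n^2 - 6*n + 8) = (n - 3)*(n - 2)*(n + 3)*(n - 4)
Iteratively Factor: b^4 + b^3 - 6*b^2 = (b - 2)*(b^3 + 3*b^2) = (b - 2)*(b + 3)*(b^2) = b*(b - 2)*(b + 3)*(b)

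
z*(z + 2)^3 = z^4 + 6*z^3 + 12*z^2 + 8*z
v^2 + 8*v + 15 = (v + 3)*(v + 5)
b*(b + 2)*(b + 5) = b^3 + 7*b^2 + 10*b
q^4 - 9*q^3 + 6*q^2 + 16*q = q*(q - 8)*(q - 2)*(q + 1)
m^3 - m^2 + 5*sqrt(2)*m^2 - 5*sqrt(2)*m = m*(m - 1)*(m + 5*sqrt(2))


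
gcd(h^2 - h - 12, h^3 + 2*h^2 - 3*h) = h + 3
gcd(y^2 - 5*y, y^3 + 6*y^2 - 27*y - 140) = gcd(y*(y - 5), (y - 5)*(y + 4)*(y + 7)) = y - 5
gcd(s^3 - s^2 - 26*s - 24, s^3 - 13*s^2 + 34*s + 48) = s^2 - 5*s - 6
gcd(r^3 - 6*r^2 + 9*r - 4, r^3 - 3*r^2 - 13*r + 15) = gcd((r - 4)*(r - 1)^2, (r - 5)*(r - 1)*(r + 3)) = r - 1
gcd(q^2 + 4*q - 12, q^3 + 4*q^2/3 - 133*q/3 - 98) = q + 6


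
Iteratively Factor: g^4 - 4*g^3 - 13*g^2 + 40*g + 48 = (g + 1)*(g^3 - 5*g^2 - 8*g + 48) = (g - 4)*(g + 1)*(g^2 - g - 12) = (g - 4)*(g + 1)*(g + 3)*(g - 4)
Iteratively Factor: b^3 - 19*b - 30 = (b + 2)*(b^2 - 2*b - 15) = (b + 2)*(b + 3)*(b - 5)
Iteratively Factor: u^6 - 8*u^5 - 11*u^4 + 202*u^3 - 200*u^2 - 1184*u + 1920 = (u + 4)*(u^5 - 12*u^4 + 37*u^3 + 54*u^2 - 416*u + 480) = (u - 5)*(u + 4)*(u^4 - 7*u^3 + 2*u^2 + 64*u - 96) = (u - 5)*(u - 4)*(u + 4)*(u^3 - 3*u^2 - 10*u + 24) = (u - 5)*(u - 4)^2*(u + 4)*(u^2 + u - 6) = (u - 5)*(u - 4)^2*(u + 3)*(u + 4)*(u - 2)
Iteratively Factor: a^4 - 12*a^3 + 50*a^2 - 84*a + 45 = (a - 3)*(a^3 - 9*a^2 + 23*a - 15) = (a - 3)^2*(a^2 - 6*a + 5) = (a - 3)^2*(a - 1)*(a - 5)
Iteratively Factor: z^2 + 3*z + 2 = (z + 1)*(z + 2)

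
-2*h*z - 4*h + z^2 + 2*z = (-2*h + z)*(z + 2)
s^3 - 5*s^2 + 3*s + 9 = (s - 3)^2*(s + 1)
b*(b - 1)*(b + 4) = b^3 + 3*b^2 - 4*b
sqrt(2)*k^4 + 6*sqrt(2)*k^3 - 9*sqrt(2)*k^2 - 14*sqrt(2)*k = k*(k - 2)*(k + 7)*(sqrt(2)*k + sqrt(2))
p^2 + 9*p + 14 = (p + 2)*(p + 7)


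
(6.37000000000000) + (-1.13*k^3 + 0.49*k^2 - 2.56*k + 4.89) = -1.13*k^3 + 0.49*k^2 - 2.56*k + 11.26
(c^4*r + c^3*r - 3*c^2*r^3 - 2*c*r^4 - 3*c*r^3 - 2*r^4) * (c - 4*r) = c^5*r - 4*c^4*r^2 + c^4*r - 3*c^3*r^3 - 4*c^3*r^2 + 10*c^2*r^4 - 3*c^2*r^3 + 8*c*r^5 + 10*c*r^4 + 8*r^5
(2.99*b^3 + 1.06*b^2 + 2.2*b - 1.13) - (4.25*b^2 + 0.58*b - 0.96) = 2.99*b^3 - 3.19*b^2 + 1.62*b - 0.17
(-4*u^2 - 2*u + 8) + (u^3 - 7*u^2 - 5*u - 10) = u^3 - 11*u^2 - 7*u - 2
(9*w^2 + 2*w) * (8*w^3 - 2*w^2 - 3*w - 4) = 72*w^5 - 2*w^4 - 31*w^3 - 42*w^2 - 8*w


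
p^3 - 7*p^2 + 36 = (p - 6)*(p - 3)*(p + 2)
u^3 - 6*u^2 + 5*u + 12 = (u - 4)*(u - 3)*(u + 1)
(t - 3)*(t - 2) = t^2 - 5*t + 6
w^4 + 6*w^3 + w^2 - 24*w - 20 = (w - 2)*(w + 1)*(w + 2)*(w + 5)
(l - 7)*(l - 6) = l^2 - 13*l + 42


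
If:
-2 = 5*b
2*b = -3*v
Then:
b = -2/5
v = 4/15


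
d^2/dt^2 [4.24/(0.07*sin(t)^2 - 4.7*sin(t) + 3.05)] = (-0.083104*sin(t)^4 + 4.18488*sin(t)^3 - 89.915984*sin(t)^2 - 69.15016*sin(t) + 185.51272)/(0.07*sin(t)^2 - 4.7*sin(t) + 3.05)^3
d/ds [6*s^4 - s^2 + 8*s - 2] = 24*s^3 - 2*s + 8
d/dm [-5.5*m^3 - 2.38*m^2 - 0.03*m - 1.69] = -16.5*m^2 - 4.76*m - 0.03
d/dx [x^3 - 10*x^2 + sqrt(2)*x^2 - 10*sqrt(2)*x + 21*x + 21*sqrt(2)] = 3*x^2 - 20*x + 2*sqrt(2)*x - 10*sqrt(2) + 21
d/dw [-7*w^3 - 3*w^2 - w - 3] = -21*w^2 - 6*w - 1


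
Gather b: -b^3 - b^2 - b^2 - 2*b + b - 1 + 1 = -b^3 - 2*b^2 - b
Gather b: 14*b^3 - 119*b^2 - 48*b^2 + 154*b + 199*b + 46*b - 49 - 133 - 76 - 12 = 14*b^3 - 167*b^2 + 399*b - 270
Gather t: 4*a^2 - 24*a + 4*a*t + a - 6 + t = 4*a^2 - 23*a + t*(4*a + 1) - 6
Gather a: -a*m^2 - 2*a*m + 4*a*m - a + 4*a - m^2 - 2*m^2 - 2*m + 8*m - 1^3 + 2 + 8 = a*(-m^2 + 2*m + 3) - 3*m^2 + 6*m + 9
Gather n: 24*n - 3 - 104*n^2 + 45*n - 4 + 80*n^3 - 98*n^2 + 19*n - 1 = 80*n^3 - 202*n^2 + 88*n - 8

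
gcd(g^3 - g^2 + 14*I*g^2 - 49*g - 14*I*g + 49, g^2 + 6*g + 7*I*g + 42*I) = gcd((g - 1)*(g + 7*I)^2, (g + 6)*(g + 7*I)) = g + 7*I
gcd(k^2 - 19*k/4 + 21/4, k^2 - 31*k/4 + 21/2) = k - 7/4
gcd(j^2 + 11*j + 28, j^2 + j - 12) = j + 4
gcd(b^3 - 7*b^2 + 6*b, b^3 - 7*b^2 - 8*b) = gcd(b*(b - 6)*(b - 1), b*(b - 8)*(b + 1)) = b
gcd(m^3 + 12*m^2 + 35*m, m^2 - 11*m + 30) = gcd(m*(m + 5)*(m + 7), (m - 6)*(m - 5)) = 1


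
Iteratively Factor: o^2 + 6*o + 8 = (o + 4)*(o + 2)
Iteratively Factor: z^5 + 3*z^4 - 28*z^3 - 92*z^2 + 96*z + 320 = (z + 2)*(z^4 + z^3 - 30*z^2 - 32*z + 160) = (z + 2)*(z + 4)*(z^3 - 3*z^2 - 18*z + 40) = (z - 2)*(z + 2)*(z + 4)*(z^2 - z - 20) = (z - 5)*(z - 2)*(z + 2)*(z + 4)*(z + 4)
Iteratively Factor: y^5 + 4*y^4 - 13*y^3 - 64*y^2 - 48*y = (y + 4)*(y^4 - 13*y^2 - 12*y) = (y - 4)*(y + 4)*(y^3 + 4*y^2 + 3*y) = (y - 4)*(y + 3)*(y + 4)*(y^2 + y) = (y - 4)*(y + 1)*(y + 3)*(y + 4)*(y)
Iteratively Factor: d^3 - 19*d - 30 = (d + 3)*(d^2 - 3*d - 10) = (d - 5)*(d + 3)*(d + 2)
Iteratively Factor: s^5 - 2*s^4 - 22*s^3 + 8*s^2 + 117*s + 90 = (s + 2)*(s^4 - 4*s^3 - 14*s^2 + 36*s + 45) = (s - 3)*(s + 2)*(s^3 - s^2 - 17*s - 15) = (s - 5)*(s - 3)*(s + 2)*(s^2 + 4*s + 3) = (s - 5)*(s - 3)*(s + 2)*(s + 3)*(s + 1)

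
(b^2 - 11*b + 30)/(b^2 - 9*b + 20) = (b - 6)/(b - 4)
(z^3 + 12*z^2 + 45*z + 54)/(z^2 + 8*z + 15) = (z^2 + 9*z + 18)/(z + 5)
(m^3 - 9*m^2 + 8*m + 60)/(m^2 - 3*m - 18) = (m^2 - 3*m - 10)/(m + 3)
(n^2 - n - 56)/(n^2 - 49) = (n - 8)/(n - 7)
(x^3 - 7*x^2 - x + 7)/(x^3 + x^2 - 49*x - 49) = (x - 1)/(x + 7)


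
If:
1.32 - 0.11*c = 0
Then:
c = 12.00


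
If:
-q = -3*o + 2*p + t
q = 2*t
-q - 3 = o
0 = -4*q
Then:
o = -3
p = -9/2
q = 0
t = 0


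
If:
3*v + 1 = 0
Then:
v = -1/3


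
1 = 1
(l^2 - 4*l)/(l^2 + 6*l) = (l - 4)/(l + 6)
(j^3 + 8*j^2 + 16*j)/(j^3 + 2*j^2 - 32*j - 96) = j/(j - 6)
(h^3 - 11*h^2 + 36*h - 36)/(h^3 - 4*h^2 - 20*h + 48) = (h - 3)/(h + 4)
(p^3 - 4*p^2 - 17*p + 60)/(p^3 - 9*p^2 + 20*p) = (p^2 + p - 12)/(p*(p - 4))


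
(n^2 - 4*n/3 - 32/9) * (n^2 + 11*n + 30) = n^4 + 29*n^3/3 + 106*n^2/9 - 712*n/9 - 320/3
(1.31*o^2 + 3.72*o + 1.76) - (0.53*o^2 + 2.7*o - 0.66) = 0.78*o^2 + 1.02*o + 2.42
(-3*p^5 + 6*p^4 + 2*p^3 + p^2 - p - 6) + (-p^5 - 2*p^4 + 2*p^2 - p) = -4*p^5 + 4*p^4 + 2*p^3 + 3*p^2 - 2*p - 6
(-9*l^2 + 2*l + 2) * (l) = -9*l^3 + 2*l^2 + 2*l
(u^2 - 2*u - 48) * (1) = u^2 - 2*u - 48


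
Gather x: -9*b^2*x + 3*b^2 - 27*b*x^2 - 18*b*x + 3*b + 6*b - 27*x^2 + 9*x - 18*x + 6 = 3*b^2 + 9*b + x^2*(-27*b - 27) + x*(-9*b^2 - 18*b - 9) + 6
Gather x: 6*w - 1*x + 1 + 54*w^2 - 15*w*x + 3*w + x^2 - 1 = 54*w^2 + 9*w + x^2 + x*(-15*w - 1)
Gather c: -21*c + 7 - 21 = -21*c - 14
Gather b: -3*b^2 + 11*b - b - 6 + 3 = -3*b^2 + 10*b - 3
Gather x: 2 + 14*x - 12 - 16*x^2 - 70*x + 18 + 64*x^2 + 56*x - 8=48*x^2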